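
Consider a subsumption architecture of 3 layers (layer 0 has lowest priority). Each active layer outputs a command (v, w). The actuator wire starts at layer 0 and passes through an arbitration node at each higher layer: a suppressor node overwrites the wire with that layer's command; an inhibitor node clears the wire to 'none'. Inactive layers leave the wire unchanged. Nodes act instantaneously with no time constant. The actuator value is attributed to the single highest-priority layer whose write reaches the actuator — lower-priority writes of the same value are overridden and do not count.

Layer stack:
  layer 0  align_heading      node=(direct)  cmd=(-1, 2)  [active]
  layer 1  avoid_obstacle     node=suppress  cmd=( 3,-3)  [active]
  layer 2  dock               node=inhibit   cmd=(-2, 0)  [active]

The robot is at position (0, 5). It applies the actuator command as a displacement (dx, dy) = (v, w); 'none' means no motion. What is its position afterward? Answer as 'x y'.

L0 align_heading: active, feeds wire = (-1, 2)
L1 avoid_obstacle: active, suppressor → wire = (3, -3)
L2 dock: active, inhibitor → wire = none
actuator = none
position: (0, 5) + none = (0, 5)

0 5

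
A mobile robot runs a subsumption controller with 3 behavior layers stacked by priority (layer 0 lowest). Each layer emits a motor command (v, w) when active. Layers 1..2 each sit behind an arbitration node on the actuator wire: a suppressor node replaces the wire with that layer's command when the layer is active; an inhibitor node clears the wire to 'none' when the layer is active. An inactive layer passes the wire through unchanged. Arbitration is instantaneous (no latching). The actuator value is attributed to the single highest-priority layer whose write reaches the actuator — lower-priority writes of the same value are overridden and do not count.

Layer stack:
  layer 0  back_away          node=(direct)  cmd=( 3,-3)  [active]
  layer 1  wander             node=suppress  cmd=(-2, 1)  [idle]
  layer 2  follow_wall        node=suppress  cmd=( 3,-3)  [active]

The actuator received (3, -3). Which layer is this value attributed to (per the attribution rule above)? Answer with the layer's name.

[0] back_away on; wire := (3, -3)
[1] wander off; pass (3, -3)
[2] follow_wall on (suppress); wire := (3, -3)
output (3, -3)
last writer: layer 2 = follow_wall

follow_wall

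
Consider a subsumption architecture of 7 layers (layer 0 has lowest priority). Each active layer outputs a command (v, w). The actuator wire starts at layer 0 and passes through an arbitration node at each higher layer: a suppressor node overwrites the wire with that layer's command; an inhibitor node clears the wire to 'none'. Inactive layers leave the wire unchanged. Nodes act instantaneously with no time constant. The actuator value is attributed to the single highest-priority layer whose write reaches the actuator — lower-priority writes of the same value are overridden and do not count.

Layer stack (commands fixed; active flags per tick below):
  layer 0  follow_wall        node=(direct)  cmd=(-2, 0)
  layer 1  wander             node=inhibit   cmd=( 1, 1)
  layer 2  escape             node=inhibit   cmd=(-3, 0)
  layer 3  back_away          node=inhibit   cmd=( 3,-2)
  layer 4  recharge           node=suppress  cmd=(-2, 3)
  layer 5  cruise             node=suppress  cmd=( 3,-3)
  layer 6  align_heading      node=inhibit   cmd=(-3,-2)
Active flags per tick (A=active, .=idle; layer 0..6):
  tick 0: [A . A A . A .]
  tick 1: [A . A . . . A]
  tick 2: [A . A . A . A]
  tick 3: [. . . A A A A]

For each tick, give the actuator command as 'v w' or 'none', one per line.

3 -3
none
none
none

tick 0:
  layer 0 (follow_wall) active — direct: (-2, 0)
  layer 1 (wander) idle — unchanged: (-2, 0)
  layer 2 (escape) active — inhibits: none
  layer 3 (back_away) active — inhibits: none
  layer 4 (recharge) idle — unchanged: none
  layer 5 (cruise) active — suppresses: (3, -3)
  layer 6 (align_heading) idle — unchanged: (3, -3)
  → actuator (3, -3)
tick 1:
  layer 0 (follow_wall) active — direct: (-2, 0)
  layer 1 (wander) idle — unchanged: (-2, 0)
  layer 2 (escape) active — inhibits: none
  layer 3 (back_away) idle — unchanged: none
  layer 4 (recharge) idle — unchanged: none
  layer 5 (cruise) idle — unchanged: none
  layer 6 (align_heading) active — inhibits: none
  → actuator none
tick 2:
  layer 0 (follow_wall) active — direct: (-2, 0)
  layer 1 (wander) idle — unchanged: (-2, 0)
  layer 2 (escape) active — inhibits: none
  layer 3 (back_away) idle — unchanged: none
  layer 4 (recharge) active — suppresses: (-2, 3)
  layer 5 (cruise) idle — unchanged: (-2, 3)
  layer 6 (align_heading) active — inhibits: none
  → actuator none
tick 3:
  layer 0 (follow_wall) idle — none
  layer 1 (wander) idle — unchanged: none
  layer 2 (escape) idle — unchanged: none
  layer 3 (back_away) active — inhibits: none
  layer 4 (recharge) active — suppresses: (-2, 3)
  layer 5 (cruise) active — suppresses: (3, -3)
  layer 6 (align_heading) active — inhibits: none
  → actuator none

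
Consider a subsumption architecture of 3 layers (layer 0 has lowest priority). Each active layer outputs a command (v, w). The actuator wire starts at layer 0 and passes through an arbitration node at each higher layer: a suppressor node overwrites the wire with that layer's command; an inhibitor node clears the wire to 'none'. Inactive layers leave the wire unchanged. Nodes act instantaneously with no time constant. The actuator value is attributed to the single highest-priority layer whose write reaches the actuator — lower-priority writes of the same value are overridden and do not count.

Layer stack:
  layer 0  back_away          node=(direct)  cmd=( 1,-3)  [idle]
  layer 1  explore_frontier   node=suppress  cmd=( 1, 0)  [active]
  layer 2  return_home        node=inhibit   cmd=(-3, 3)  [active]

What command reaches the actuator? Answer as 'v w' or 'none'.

L0 back_away: idle → wire = none
L1 explore_frontier: active, suppressor → wire = (1, 0)
L2 return_home: active, inhibitor → wire = none
actuator = none

none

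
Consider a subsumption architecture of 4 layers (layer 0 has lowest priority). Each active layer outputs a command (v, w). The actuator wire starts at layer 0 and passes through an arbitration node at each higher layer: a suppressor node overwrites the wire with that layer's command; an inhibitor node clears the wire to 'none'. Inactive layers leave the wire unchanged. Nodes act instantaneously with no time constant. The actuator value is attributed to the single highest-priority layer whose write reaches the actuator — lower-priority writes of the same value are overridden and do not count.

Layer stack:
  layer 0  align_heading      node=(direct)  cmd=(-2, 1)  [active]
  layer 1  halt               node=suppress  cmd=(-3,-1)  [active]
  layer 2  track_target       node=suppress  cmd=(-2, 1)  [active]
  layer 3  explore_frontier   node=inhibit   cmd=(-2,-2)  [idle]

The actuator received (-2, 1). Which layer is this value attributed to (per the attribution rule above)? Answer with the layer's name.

track_target

[0] align_heading on; wire := (-2, 1)
[1] halt on (suppress); wire := (-3, -1)
[2] track_target on (suppress); wire := (-2, 1)
[3] explore_frontier off; pass (-2, 1)
output (-2, 1)
last writer: layer 2 = track_target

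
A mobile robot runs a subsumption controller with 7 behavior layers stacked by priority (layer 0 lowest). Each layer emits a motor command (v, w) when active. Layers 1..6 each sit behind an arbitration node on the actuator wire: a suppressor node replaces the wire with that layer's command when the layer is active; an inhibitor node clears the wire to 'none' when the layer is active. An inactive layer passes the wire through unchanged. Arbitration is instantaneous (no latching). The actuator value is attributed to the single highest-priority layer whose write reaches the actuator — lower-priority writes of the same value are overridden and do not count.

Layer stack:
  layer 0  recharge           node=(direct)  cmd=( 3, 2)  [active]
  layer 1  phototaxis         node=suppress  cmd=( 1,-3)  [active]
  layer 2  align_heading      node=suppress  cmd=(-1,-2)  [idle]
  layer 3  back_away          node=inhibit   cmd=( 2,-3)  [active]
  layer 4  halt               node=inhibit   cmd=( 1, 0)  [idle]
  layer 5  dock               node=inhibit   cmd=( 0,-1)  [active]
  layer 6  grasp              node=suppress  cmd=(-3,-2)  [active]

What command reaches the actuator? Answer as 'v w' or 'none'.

-3 -2

L0 recharge: active, feeds wire = (3, 2)
L1 phototaxis: active, suppressor → wire = (1, -3)
L2 align_heading: idle → wire stays (1, -3)
L3 back_away: active, inhibitor → wire = none
L4 halt: idle → wire stays none
L5 dock: active, inhibitor → wire = none
L6 grasp: active, suppressor → wire = (-3, -2)
actuator = (-3, -2)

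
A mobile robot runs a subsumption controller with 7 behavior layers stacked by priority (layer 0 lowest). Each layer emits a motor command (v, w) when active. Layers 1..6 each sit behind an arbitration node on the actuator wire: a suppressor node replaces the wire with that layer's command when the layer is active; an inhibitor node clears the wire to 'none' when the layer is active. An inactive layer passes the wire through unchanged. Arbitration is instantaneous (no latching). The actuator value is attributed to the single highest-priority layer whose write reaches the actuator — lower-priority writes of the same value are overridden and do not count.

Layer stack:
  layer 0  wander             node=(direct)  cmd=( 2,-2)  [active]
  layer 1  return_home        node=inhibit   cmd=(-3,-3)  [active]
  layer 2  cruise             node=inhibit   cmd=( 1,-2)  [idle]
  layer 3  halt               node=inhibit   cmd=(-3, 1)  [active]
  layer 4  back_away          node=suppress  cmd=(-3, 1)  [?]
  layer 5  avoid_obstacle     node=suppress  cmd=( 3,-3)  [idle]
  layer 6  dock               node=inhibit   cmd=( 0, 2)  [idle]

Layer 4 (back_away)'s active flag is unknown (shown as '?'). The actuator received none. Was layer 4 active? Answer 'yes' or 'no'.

no

If layer 4 is active=yes:
  actuator would be (-3, 1)
If layer 4 is active=no:
  actuator would be none
Observed none, so layer 4 was idle.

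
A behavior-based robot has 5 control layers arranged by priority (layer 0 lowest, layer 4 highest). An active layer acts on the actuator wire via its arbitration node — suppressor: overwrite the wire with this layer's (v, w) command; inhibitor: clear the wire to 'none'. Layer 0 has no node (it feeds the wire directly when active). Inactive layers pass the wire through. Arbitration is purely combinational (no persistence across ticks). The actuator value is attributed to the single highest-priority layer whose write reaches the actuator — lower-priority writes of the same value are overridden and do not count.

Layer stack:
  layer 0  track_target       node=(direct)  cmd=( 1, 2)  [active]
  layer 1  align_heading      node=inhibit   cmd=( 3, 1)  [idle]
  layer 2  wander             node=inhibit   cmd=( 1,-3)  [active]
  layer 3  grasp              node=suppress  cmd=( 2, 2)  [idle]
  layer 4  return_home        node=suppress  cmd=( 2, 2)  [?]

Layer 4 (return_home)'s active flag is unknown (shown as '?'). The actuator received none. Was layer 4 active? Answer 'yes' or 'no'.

no

If layer 4 is active=yes:
  actuator would be (2, 2)
If layer 4 is active=no:
  actuator would be none
Observed none, so layer 4 was idle.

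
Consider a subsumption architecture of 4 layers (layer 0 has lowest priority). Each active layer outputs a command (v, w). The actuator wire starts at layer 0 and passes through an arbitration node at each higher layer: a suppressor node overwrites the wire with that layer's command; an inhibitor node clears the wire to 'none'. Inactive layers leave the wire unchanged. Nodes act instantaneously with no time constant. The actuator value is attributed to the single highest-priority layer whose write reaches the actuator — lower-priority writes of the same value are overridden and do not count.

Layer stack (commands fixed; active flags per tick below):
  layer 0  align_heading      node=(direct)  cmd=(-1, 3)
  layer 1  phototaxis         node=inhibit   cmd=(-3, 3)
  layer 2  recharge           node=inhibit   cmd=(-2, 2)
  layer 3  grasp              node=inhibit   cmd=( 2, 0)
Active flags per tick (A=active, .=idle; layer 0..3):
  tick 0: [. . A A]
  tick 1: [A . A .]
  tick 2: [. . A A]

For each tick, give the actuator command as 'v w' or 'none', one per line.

tick 0:
  L0 align_heading: idle → wire = none
  L1 phototaxis: idle → wire stays none
  L2 recharge: active, inhibitor → wire = none
  L3 grasp: active, inhibitor → wire = none
  actuator = none
tick 1:
  L0 align_heading: active, feeds wire = (-1, 3)
  L1 phototaxis: idle → wire stays (-1, 3)
  L2 recharge: active, inhibitor → wire = none
  L3 grasp: idle → wire stays none
  actuator = none
tick 2:
  L0 align_heading: idle → wire = none
  L1 phototaxis: idle → wire stays none
  L2 recharge: active, inhibitor → wire = none
  L3 grasp: active, inhibitor → wire = none
  actuator = none

none
none
none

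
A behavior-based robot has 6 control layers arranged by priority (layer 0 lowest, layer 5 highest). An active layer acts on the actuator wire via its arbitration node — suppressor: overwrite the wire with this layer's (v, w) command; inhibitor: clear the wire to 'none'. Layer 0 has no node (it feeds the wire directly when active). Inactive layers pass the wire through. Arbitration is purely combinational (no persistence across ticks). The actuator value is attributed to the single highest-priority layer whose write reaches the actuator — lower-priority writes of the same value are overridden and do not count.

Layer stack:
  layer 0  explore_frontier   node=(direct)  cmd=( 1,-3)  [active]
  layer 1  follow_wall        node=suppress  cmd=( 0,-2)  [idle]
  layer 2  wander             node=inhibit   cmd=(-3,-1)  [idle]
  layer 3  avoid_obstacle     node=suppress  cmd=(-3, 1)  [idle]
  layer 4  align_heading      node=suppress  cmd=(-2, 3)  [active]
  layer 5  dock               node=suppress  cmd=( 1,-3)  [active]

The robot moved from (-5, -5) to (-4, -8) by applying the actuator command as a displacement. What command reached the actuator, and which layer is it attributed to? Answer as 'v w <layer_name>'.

displacement = (-4, -8) − (-5, -5) = (1, -3)
[0] explore_frontier on; wire := (1, -3)
[1] follow_wall off; pass (1, -3)
[2] wander off; pass (1, -3)
[3] avoid_obstacle off; pass (1, -3)
[4] align_heading on (suppress); wire := (-2, 3)
[5] dock on (suppress); wire := (1, -3)
output (1, -3) — from layer 5 (dock)

1 -3 dock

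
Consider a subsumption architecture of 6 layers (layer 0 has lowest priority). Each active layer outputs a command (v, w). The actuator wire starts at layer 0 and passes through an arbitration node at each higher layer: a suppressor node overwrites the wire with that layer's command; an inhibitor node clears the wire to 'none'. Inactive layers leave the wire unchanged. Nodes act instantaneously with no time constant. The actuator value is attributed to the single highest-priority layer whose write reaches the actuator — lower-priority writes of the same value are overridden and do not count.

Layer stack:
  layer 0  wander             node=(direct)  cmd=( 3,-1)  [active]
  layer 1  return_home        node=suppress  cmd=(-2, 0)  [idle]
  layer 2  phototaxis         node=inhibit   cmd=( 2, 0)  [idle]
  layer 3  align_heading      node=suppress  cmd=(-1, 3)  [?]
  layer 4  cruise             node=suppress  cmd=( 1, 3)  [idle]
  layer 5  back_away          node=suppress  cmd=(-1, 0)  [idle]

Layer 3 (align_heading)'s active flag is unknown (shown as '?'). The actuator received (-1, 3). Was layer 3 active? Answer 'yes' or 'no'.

yes

If layer 3 is active=yes:
  actuator would be (-1, 3)
If layer 3 is active=no:
  actuator would be (3, -1)
Observed (-1, 3), so layer 3 was active.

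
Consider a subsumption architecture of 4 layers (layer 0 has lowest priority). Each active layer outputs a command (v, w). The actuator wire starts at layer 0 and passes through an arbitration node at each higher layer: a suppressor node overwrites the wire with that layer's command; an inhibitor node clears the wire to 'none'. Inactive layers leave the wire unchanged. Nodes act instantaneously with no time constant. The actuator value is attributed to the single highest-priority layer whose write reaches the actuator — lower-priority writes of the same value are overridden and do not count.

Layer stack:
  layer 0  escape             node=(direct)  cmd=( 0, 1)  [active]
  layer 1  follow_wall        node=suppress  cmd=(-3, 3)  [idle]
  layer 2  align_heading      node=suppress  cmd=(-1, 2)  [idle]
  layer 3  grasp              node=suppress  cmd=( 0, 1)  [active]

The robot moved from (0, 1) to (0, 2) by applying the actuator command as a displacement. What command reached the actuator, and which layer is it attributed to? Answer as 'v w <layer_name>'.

0 1 grasp

displacement = (0, 2) − (0, 1) = (0, 1)
layer 0 (escape) active — direct: (0, 1)
layer 1 (follow_wall) idle — unchanged: (0, 1)
layer 2 (align_heading) idle — unchanged: (0, 1)
layer 3 (grasp) active — suppresses: (0, 1)
→ actuator (0, 1) — from layer 3 (grasp)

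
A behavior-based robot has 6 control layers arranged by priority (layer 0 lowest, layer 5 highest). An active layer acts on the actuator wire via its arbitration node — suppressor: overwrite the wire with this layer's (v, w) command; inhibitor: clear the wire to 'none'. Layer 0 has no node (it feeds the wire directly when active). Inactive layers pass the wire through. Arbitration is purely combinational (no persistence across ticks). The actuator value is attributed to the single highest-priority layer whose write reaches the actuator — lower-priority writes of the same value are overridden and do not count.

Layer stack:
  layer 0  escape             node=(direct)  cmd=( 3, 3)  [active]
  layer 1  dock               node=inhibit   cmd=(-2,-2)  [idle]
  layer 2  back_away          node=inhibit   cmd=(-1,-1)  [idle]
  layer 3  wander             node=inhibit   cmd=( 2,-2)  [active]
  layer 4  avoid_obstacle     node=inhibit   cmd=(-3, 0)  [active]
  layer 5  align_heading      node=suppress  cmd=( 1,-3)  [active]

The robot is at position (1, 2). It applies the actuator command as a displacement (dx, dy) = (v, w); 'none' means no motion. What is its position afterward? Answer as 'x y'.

2 -1

[0] escape on; wire := (3, 3)
[1] dock off; pass (3, 3)
[2] back_away off; pass (3, 3)
[3] wander on (inhibit); wire := none
[4] avoid_obstacle on (inhibit); wire := none
[5] align_heading on (suppress); wire := (1, -3)
output (1, -3)
position: (1, 2) + (1, -3) = (2, -1)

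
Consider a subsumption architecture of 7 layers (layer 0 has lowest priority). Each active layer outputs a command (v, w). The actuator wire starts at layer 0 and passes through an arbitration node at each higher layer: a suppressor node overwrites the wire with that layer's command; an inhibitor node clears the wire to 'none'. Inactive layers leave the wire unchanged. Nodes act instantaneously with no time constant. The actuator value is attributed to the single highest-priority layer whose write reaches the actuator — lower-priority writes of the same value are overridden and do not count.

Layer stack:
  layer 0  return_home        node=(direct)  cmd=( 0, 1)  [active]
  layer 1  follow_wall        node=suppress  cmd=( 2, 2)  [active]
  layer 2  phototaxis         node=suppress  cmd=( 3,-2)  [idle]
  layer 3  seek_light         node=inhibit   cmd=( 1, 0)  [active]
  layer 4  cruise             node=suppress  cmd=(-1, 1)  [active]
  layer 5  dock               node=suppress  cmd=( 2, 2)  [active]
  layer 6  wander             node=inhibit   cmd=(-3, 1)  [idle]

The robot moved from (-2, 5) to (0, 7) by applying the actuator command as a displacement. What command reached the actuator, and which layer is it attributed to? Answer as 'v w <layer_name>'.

displacement = (0, 7) − (-2, 5) = (2, 2)
layer 0 (return_home) active — direct: (0, 1)
layer 1 (follow_wall) active — suppresses: (2, 2)
layer 2 (phototaxis) idle — unchanged: (2, 2)
layer 3 (seek_light) active — inhibits: none
layer 4 (cruise) active — suppresses: (-1, 1)
layer 5 (dock) active — suppresses: (2, 2)
layer 6 (wander) idle — unchanged: (2, 2)
→ actuator (2, 2) — from layer 5 (dock)

2 2 dock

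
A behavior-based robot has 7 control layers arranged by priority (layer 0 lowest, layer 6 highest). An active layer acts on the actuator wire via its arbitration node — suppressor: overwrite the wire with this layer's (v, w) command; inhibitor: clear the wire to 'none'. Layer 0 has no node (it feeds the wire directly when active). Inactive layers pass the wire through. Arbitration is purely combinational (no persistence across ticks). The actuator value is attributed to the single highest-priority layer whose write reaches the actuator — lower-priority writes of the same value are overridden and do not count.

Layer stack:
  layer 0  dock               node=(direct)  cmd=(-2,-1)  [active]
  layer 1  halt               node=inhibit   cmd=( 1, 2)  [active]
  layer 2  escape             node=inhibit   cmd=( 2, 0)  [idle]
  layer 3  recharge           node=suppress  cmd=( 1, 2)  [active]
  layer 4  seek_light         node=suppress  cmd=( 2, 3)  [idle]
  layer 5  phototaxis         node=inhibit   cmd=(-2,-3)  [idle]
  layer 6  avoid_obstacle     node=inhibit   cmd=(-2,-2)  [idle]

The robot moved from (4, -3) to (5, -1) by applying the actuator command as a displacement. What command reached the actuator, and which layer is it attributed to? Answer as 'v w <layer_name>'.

1 2 recharge

displacement = (5, -1) − (4, -3) = (1, 2)
layer 0 (dock) active — direct: (-2, -1)
layer 1 (halt) active — inhibits: none
layer 2 (escape) idle — unchanged: none
layer 3 (recharge) active — suppresses: (1, 2)
layer 4 (seek_light) idle — unchanged: (1, 2)
layer 5 (phototaxis) idle — unchanged: (1, 2)
layer 6 (avoid_obstacle) idle — unchanged: (1, 2)
→ actuator (1, 2) — from layer 3 (recharge)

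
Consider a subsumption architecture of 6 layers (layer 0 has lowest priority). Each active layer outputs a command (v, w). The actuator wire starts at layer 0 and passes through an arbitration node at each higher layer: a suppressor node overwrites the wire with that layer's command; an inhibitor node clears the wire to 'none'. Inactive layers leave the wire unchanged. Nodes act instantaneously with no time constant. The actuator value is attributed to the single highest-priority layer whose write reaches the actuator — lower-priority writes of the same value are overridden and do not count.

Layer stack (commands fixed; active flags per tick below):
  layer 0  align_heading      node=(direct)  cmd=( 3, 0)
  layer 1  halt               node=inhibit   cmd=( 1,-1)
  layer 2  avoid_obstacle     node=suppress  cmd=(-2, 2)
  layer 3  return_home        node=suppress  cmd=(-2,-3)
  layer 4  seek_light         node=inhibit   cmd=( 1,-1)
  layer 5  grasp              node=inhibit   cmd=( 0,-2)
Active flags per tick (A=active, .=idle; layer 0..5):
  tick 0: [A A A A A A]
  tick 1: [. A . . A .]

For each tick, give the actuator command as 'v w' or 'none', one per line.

tick 0:
  [0] align_heading on; wire := (3, 0)
  [1] halt on (inhibit); wire := none
  [2] avoid_obstacle on (suppress); wire := (-2, 2)
  [3] return_home on (suppress); wire := (-2, -3)
  [4] seek_light on (inhibit); wire := none
  [5] grasp on (inhibit); wire := none
  output none
tick 1:
  [0] align_heading off; wire := none
  [1] halt on (inhibit); wire := none
  [2] avoid_obstacle off; pass none
  [3] return_home off; pass none
  [4] seek_light on (inhibit); wire := none
  [5] grasp off; pass none
  output none

none
none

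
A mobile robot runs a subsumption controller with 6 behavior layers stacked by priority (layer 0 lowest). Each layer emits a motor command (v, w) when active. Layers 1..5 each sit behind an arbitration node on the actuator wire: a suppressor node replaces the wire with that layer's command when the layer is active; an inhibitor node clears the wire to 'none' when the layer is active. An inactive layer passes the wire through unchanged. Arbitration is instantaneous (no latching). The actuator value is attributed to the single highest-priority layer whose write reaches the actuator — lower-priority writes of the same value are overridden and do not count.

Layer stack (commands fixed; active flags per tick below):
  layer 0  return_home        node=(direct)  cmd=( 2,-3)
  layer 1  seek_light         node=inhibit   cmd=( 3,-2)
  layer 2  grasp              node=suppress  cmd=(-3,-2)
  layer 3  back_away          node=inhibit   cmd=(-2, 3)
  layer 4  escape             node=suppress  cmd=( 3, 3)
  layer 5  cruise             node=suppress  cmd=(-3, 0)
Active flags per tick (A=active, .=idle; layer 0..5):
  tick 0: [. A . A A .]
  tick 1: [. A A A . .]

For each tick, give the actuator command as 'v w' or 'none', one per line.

tick 0:
  L0 return_home: idle → wire = none
  L1 seek_light: active, inhibitor → wire = none
  L2 grasp: idle → wire stays none
  L3 back_away: active, inhibitor → wire = none
  L4 escape: active, suppressor → wire = (3, 3)
  L5 cruise: idle → wire stays (3, 3)
  actuator = (3, 3)
tick 1:
  L0 return_home: idle → wire = none
  L1 seek_light: active, inhibitor → wire = none
  L2 grasp: active, suppressor → wire = (-3, -2)
  L3 back_away: active, inhibitor → wire = none
  L4 escape: idle → wire stays none
  L5 cruise: idle → wire stays none
  actuator = none

3 3
none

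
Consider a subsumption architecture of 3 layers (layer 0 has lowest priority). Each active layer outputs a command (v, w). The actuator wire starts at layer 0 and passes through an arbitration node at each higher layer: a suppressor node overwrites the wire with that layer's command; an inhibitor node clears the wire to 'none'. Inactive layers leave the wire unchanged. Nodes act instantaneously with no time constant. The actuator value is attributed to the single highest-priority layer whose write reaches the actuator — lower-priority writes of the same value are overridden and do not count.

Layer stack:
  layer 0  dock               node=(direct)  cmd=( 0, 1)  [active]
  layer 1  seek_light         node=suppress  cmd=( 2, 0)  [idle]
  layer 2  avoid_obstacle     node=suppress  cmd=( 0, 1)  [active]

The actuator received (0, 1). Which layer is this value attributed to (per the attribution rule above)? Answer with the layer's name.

[0] dock on; wire := (0, 1)
[1] seek_light off; pass (0, 1)
[2] avoid_obstacle on (suppress); wire := (0, 1)
output (0, 1)
last writer: layer 2 = avoid_obstacle

avoid_obstacle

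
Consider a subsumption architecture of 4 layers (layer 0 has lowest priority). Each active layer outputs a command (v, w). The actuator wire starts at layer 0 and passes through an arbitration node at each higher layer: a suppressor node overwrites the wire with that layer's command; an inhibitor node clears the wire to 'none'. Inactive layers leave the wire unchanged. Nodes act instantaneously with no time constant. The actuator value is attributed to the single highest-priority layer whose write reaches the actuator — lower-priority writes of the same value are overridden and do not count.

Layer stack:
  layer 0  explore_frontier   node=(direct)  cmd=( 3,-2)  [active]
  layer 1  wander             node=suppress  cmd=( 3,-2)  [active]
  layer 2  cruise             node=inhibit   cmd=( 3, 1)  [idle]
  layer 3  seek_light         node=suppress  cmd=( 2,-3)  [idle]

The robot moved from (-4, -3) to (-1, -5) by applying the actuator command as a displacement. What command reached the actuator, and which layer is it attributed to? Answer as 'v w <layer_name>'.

displacement = (-1, -5) − (-4, -3) = (3, -2)
[0] explore_frontier on; wire := (3, -2)
[1] wander on (suppress); wire := (3, -2)
[2] cruise off; pass (3, -2)
[3] seek_light off; pass (3, -2)
output (3, -2) — from layer 1 (wander)

3 -2 wander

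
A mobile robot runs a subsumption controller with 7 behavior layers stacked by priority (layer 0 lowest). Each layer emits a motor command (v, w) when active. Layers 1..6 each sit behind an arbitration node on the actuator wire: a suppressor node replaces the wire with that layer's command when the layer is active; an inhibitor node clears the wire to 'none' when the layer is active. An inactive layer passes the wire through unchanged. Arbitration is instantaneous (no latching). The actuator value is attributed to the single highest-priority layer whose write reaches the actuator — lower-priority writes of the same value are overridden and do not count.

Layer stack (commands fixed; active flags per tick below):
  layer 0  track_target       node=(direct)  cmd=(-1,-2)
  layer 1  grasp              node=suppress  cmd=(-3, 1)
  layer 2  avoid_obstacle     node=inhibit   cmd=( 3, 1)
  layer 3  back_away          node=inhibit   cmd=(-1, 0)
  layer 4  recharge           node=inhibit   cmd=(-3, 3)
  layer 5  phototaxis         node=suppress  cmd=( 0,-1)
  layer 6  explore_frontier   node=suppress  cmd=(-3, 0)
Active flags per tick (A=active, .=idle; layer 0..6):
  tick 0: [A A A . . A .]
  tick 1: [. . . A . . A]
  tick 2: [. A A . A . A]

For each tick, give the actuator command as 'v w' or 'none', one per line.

0 -1
-3 0
-3 0

tick 0:
  L0 track_target: active, feeds wire = (-1, -2)
  L1 grasp: active, suppressor → wire = (-3, 1)
  L2 avoid_obstacle: active, inhibitor → wire = none
  L3 back_away: idle → wire stays none
  L4 recharge: idle → wire stays none
  L5 phototaxis: active, suppressor → wire = (0, -1)
  L6 explore_frontier: idle → wire stays (0, -1)
  actuator = (0, -1)
tick 1:
  L0 track_target: idle → wire = none
  L1 grasp: idle → wire stays none
  L2 avoid_obstacle: idle → wire stays none
  L3 back_away: active, inhibitor → wire = none
  L4 recharge: idle → wire stays none
  L5 phototaxis: idle → wire stays none
  L6 explore_frontier: active, suppressor → wire = (-3, 0)
  actuator = (-3, 0)
tick 2:
  L0 track_target: idle → wire = none
  L1 grasp: active, suppressor → wire = (-3, 1)
  L2 avoid_obstacle: active, inhibitor → wire = none
  L3 back_away: idle → wire stays none
  L4 recharge: active, inhibitor → wire = none
  L5 phototaxis: idle → wire stays none
  L6 explore_frontier: active, suppressor → wire = (-3, 0)
  actuator = (-3, 0)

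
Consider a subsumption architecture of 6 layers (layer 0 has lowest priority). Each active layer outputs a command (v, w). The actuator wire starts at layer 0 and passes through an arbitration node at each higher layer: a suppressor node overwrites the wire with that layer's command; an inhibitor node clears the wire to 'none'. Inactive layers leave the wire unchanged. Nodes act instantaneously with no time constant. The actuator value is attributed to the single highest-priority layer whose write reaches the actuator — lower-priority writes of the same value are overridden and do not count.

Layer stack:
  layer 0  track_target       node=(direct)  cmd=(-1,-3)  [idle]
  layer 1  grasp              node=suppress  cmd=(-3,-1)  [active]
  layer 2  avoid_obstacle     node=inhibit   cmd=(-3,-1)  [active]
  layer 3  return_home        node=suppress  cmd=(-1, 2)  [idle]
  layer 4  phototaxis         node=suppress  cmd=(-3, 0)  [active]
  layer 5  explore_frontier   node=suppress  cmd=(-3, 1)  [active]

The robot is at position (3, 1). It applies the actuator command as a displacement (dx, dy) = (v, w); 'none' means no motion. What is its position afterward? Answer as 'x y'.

L0 track_target: idle → wire = none
L1 grasp: active, suppressor → wire = (-3, -1)
L2 avoid_obstacle: active, inhibitor → wire = none
L3 return_home: idle → wire stays none
L4 phototaxis: active, suppressor → wire = (-3, 0)
L5 explore_frontier: active, suppressor → wire = (-3, 1)
actuator = (-3, 1)
position: (3, 1) + (-3, 1) = (0, 2)

0 2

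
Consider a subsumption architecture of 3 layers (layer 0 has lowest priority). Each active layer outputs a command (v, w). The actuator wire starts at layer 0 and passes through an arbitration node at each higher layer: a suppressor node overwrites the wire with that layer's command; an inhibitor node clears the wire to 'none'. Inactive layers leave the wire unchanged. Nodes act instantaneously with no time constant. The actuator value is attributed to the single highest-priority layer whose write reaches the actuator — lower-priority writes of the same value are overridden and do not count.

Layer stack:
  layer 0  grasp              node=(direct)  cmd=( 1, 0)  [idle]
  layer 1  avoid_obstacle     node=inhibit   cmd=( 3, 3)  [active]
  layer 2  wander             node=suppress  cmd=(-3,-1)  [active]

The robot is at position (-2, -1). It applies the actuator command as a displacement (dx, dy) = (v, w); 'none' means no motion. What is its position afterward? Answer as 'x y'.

L0 grasp: idle → wire = none
L1 avoid_obstacle: active, inhibitor → wire = none
L2 wander: active, suppressor → wire = (-3, -1)
actuator = (-3, -1)
position: (-2, -1) + (-3, -1) = (-5, -2)

-5 -2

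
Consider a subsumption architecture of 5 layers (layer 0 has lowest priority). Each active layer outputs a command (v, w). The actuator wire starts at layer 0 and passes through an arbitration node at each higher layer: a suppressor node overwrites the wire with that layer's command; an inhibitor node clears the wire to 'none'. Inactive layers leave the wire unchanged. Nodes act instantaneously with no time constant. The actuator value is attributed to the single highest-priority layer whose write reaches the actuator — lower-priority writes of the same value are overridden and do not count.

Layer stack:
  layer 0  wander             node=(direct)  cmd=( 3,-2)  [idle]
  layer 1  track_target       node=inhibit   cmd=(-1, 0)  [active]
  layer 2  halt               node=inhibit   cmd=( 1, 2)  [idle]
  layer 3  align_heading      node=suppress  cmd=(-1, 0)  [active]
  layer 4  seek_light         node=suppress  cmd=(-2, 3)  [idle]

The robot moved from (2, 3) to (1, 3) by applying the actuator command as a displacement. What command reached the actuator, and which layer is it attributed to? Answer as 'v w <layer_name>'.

-1 0 align_heading

displacement = (1, 3) − (2, 3) = (-1, 0)
layer 0 (wander) idle — none
layer 1 (track_target) active — inhibits: none
layer 2 (halt) idle — unchanged: none
layer 3 (align_heading) active — suppresses: (-1, 0)
layer 4 (seek_light) idle — unchanged: (-1, 0)
→ actuator (-1, 0) — from layer 3 (align_heading)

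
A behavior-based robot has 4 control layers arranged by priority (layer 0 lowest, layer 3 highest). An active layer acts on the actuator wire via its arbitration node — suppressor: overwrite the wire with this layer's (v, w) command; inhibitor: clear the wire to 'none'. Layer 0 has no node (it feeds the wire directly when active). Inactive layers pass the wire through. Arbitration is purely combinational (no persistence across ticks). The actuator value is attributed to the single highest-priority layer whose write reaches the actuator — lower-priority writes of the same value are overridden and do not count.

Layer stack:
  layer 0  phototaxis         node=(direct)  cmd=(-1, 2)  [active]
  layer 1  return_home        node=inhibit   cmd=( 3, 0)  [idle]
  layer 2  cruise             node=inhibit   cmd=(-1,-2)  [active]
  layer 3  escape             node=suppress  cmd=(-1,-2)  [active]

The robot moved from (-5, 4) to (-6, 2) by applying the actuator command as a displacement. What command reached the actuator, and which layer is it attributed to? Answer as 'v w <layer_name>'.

displacement = (-6, 2) − (-5, 4) = (-1, -2)
L0 phototaxis: active, feeds wire = (-1, 2)
L1 return_home: idle → wire stays (-1, 2)
L2 cruise: active, inhibitor → wire = none
L3 escape: active, suppressor → wire = (-1, -2)
actuator = (-1, -2) — from layer 3 (escape)

-1 -2 escape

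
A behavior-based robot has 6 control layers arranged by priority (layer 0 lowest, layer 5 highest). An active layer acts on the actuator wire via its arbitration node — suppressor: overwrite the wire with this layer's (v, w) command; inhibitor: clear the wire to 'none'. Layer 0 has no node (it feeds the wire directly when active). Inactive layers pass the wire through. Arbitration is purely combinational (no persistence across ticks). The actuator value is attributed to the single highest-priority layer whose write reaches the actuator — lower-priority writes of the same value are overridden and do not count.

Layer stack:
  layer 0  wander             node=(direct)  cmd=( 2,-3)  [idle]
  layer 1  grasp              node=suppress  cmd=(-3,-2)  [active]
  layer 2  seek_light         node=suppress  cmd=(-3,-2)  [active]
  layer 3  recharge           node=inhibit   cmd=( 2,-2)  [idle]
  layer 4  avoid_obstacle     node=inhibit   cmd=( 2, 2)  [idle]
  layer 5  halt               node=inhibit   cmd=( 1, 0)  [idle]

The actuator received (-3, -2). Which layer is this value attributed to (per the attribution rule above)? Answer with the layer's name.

layer 0 (wander) idle — none
layer 1 (grasp) active — suppresses: (-3, -2)
layer 2 (seek_light) active — suppresses: (-3, -2)
layer 3 (recharge) idle — unchanged: (-3, -2)
layer 4 (avoid_obstacle) idle — unchanged: (-3, -2)
layer 5 (halt) idle — unchanged: (-3, -2)
→ actuator (-3, -2)
last writer: layer 2 = seek_light

seek_light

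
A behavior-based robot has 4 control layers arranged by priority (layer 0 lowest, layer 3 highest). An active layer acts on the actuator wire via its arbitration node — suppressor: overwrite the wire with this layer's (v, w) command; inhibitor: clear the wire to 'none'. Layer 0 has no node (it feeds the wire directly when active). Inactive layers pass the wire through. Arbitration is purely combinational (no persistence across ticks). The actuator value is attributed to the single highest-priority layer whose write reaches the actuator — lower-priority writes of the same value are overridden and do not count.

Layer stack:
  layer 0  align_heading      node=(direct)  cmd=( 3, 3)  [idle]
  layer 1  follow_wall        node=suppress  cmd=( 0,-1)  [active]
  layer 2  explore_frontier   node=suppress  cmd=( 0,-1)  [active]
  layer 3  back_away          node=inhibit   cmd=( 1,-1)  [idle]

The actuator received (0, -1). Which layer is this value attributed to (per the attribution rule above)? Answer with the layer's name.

explore_frontier

L0 align_heading: idle → wire = none
L1 follow_wall: active, suppressor → wire = (0, -1)
L2 explore_frontier: active, suppressor → wire = (0, -1)
L3 back_away: idle → wire stays (0, -1)
actuator = (0, -1)
last writer: layer 2 = explore_frontier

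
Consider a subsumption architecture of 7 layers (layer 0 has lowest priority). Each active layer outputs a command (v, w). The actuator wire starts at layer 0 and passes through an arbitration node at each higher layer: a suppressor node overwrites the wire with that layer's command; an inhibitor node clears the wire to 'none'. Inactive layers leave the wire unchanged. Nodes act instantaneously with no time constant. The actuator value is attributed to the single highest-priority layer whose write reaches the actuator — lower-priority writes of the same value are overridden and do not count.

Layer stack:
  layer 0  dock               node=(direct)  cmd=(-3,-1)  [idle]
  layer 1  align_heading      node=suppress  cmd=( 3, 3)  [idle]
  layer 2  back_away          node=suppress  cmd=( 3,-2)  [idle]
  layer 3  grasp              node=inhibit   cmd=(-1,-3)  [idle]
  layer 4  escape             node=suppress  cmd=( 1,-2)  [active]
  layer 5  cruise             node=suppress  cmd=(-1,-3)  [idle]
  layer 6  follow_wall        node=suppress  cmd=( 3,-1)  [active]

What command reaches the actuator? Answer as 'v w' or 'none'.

3 -1

[0] dock off; wire := none
[1] align_heading off; pass none
[2] back_away off; pass none
[3] grasp off; pass none
[4] escape on (suppress); wire := (1, -2)
[5] cruise off; pass (1, -2)
[6] follow_wall on (suppress); wire := (3, -1)
output (3, -1)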